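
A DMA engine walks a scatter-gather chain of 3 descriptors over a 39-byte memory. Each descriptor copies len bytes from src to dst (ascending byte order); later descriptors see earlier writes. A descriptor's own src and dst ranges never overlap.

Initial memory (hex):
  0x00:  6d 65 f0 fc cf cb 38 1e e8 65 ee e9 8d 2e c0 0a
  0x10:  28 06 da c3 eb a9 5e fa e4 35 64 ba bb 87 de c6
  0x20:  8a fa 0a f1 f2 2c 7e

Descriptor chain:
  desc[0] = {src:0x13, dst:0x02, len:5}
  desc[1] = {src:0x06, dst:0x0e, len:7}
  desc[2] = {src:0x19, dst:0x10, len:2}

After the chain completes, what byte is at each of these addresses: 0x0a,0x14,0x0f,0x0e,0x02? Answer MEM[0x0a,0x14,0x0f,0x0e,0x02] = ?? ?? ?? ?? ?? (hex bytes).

D0: mem[0x02..0x06] <- [c3 eb a9 5e fa]
D1: mem[0x0e..0x14] <- [fa 1e e8 65 ee e9 8d]
D2: mem[0x10..0x11] <- [35 64]
query mem[0x0a]=0xee, mem[0x14]=0x8d, mem[0x0f]=0x1e, mem[0x0e]=0xfa, mem[0x02]=0xc3

MEM[0x0a,0x14,0x0f,0x0e,0x02] = ee 8d 1e fa c3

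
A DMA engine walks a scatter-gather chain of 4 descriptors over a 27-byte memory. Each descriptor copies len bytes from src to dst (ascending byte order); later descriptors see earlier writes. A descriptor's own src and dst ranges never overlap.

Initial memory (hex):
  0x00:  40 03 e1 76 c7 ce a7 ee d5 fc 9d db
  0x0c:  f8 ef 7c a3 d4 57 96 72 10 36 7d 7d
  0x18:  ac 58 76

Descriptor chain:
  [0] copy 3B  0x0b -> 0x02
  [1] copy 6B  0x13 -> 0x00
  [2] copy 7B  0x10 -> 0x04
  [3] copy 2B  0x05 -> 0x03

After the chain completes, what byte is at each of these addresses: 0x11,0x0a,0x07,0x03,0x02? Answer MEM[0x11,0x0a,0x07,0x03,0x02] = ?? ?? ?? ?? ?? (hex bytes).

  after D0: wrote 3B at 0x02 = dbf8ef
  after D1: wrote 6B at 0x00 = 7210367d7dac
  after D2: wrote 7B at 0x04 = d457967210367d
  after D3: wrote 2B at 0x03 = 5796
query mem[0x11]=0x57, mem[0x0a]=0x7d, mem[0x07]=0x72, mem[0x03]=0x57, mem[0x02]=0x36

MEM[0x11,0x0a,0x07,0x03,0x02] = 57 7d 72 57 36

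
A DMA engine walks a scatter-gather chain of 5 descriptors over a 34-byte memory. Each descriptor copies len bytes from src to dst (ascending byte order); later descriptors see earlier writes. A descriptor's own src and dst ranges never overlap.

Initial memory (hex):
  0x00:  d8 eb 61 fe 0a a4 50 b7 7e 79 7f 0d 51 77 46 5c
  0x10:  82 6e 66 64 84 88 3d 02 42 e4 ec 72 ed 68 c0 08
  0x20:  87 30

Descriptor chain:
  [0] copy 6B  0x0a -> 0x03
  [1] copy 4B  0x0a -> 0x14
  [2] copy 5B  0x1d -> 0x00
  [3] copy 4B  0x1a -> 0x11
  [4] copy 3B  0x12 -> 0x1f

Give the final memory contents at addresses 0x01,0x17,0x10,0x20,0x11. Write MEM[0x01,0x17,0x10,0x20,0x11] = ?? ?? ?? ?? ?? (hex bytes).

D0: mem[0x03..0x08] <- [7f 0d 51 77 46 5c]
D1: mem[0x14..0x17] <- [7f 0d 51 77]
D2: mem[0x00..0x04] <- [68 c0 08 87 30]
D3: mem[0x11..0x14] <- [ec 72 ed 68]
D4: mem[0x1f..0x21] <- [72 ed 68]
query mem[0x01]=0xc0, mem[0x17]=0x77, mem[0x10]=0x82, mem[0x20]=0xed, mem[0x11]=0xec

MEM[0x01,0x17,0x10,0x20,0x11] = c0 77 82 ed ec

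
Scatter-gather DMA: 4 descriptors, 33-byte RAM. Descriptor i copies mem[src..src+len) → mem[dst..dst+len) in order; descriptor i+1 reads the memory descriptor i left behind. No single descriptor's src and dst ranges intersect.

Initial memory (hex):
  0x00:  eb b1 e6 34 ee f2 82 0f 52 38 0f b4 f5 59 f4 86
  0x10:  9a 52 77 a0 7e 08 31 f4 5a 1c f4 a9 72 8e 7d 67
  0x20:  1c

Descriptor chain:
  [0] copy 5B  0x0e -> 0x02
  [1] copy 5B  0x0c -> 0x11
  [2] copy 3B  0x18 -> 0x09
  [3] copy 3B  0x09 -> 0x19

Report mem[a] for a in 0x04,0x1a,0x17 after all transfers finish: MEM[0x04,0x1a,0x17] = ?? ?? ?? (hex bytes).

[0] 0x0e->0x02 len=5 : f4 86 9a 52 77
[1] 0x0c->0x11 len=5 : f5 59 f4 86 9a
[2] 0x18->0x09 len=3 : 5a 1c f4
[3] 0x09->0x19 len=3 : 5a 1c f4
query mem[0x04]=0x9a, mem[0x1a]=0x1c, mem[0x17]=0xf4

MEM[0x04,0x1a,0x17] = 9a 1c f4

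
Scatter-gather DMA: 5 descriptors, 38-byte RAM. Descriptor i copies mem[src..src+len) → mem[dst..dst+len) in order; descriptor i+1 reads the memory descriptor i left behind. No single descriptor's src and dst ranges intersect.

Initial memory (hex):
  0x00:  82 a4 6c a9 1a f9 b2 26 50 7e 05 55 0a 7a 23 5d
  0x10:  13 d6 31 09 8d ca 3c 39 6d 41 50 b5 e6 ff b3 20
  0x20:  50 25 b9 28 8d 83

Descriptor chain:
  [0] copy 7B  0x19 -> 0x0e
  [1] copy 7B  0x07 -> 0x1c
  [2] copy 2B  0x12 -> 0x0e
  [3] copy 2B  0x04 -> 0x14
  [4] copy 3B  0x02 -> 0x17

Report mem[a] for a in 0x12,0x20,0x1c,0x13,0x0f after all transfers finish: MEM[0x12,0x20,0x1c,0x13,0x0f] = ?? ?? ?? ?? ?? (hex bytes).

[0] 0x19->0x0e len=7 : 41 50 b5 e6 ff b3 20
[1] 0x07->0x1c len=7 : 26 50 7e 05 55 0a 7a
[2] 0x12->0x0e len=2 : ff b3
[3] 0x04->0x14 len=2 : 1a f9
[4] 0x02->0x17 len=3 : 6c a9 1a
query mem[0x12]=0xff, mem[0x20]=0x55, mem[0x1c]=0x26, mem[0x13]=0xb3, mem[0x0f]=0xb3

MEM[0x12,0x20,0x1c,0x13,0x0f] = ff 55 26 b3 b3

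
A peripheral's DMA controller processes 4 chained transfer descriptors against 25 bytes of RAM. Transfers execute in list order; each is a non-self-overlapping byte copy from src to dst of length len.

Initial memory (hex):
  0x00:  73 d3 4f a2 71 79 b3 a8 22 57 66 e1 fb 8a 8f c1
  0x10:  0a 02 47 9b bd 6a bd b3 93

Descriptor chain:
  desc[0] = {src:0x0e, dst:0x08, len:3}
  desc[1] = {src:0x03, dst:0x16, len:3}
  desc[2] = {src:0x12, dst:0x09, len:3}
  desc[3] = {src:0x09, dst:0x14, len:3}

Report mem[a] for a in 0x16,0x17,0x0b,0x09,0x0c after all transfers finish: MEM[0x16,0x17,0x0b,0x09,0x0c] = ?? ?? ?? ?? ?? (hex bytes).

MEM[0x16,0x17,0x0b,0x09,0x0c] = bd 71 bd 47 fb

#0 dst[0x08+3] := {0x8f,0xc1,0x0a}
#1 dst[0x16+3] := {0xa2,0x71,0x79}
#2 dst[0x09+3] := {0x47,0x9b,0xbd}
#3 dst[0x14+3] := {0x47,0x9b,0xbd}
query mem[0x16]=0xbd, mem[0x17]=0x71, mem[0x0b]=0xbd, mem[0x09]=0x47, mem[0x0c]=0xfb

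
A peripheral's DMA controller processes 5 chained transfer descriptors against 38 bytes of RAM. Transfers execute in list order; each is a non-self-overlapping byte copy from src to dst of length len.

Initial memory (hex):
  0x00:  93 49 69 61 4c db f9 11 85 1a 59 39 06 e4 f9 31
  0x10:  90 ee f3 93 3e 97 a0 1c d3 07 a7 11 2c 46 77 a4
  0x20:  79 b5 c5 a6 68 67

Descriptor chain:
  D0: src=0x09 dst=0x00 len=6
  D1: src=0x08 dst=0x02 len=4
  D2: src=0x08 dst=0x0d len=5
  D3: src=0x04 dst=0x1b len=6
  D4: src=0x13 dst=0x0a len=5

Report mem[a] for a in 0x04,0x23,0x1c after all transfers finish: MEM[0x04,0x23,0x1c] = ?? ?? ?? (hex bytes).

MEM[0x04,0x23,0x1c] = 59 a6 39

D0: mem[0x00..0x05] <- [1a 59 39 06 e4 f9]
D1: mem[0x02..0x05] <- [85 1a 59 39]
D2: mem[0x0d..0x11] <- [85 1a 59 39 06]
D3: mem[0x1b..0x20] <- [59 39 f9 11 85 1a]
D4: mem[0x0a..0x0e] <- [93 3e 97 a0 1c]
query mem[0x04]=0x59, mem[0x23]=0xa6, mem[0x1c]=0x39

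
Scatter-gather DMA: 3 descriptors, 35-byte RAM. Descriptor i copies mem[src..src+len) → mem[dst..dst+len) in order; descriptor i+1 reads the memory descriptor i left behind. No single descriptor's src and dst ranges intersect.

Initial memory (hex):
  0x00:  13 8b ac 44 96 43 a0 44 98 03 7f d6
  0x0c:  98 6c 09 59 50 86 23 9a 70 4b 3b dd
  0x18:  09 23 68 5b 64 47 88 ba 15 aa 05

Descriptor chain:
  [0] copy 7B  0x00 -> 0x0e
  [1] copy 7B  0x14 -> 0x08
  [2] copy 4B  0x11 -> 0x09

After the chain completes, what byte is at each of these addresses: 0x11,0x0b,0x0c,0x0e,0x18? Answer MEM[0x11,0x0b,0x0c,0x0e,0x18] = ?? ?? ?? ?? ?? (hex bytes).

[0] 0x00->0x0e len=7 : 13 8b ac 44 96 43 a0
[1] 0x14->0x08 len=7 : a0 4b 3b dd 09 23 68
[2] 0x11->0x09 len=4 : 44 96 43 a0
query mem[0x11]=0x44, mem[0x0b]=0x43, mem[0x0c]=0xa0, mem[0x0e]=0x68, mem[0x18]=0x09

MEM[0x11,0x0b,0x0c,0x0e,0x18] = 44 43 a0 68 09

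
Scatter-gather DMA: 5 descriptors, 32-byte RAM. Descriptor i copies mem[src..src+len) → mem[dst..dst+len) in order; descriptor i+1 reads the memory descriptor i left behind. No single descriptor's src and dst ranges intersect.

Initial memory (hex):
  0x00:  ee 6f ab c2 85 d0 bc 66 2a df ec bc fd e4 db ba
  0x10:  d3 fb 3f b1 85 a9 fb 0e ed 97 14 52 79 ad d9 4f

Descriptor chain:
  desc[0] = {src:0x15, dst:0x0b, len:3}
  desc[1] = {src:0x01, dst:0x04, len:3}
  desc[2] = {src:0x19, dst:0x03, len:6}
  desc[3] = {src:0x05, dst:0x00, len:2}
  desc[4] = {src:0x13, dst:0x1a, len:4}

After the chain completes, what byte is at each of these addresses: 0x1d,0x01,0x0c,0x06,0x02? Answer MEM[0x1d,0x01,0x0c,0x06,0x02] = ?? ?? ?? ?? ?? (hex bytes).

  after D0: wrote 3B at 0x0b = a9fb0e
  after D1: wrote 3B at 0x04 = 6fabc2
  after D2: wrote 6B at 0x03 = 97145279add9
  after D3: wrote 2B at 0x00 = 5279
  after D4: wrote 4B at 0x1a = b185a9fb
query mem[0x1d]=0xfb, mem[0x01]=0x79, mem[0x0c]=0xfb, mem[0x06]=0x79, mem[0x02]=0xab

MEM[0x1d,0x01,0x0c,0x06,0x02] = fb 79 fb 79 ab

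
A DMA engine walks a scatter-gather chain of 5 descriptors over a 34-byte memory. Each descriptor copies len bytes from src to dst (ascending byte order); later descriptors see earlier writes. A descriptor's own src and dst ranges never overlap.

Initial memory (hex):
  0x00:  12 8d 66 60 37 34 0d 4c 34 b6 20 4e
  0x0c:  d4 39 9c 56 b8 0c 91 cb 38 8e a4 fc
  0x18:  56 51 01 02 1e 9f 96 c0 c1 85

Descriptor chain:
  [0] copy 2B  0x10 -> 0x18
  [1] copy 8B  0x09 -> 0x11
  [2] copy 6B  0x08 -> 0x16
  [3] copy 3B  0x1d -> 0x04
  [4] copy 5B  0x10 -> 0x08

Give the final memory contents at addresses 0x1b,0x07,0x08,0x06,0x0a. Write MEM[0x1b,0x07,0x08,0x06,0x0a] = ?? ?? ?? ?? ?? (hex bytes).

MEM[0x1b,0x07,0x08,0x06,0x0a] = 39 4c b8 c0 20

[0] 0x10->0x18 len=2 : b8 0c
[1] 0x09->0x11 len=8 : b6 20 4e d4 39 9c 56 b8
[2] 0x08->0x16 len=6 : 34 b6 20 4e d4 39
[3] 0x1d->0x04 len=3 : 9f 96 c0
[4] 0x10->0x08 len=5 : b8 b6 20 4e d4
query mem[0x1b]=0x39, mem[0x07]=0x4c, mem[0x08]=0xb8, mem[0x06]=0xc0, mem[0x0a]=0x20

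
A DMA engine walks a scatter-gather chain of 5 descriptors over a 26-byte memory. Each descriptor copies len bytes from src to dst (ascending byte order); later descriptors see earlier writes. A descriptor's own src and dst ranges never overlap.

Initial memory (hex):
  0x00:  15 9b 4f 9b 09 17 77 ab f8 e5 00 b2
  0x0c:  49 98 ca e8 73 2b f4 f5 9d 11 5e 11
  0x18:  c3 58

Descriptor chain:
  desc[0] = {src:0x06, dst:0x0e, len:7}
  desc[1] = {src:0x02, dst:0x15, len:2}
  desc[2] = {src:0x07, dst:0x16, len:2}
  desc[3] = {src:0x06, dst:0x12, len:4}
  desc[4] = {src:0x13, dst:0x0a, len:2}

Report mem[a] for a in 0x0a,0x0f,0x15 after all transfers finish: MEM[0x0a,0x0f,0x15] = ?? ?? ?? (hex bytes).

D0: mem[0x0e..0x14] <- [77 ab f8 e5 00 b2 49]
D1: mem[0x15..0x16] <- [4f 9b]
D2: mem[0x16..0x17] <- [ab f8]
D3: mem[0x12..0x15] <- [77 ab f8 e5]
D4: mem[0x0a..0x0b] <- [ab f8]
query mem[0x0a]=0xab, mem[0x0f]=0xab, mem[0x15]=0xe5

MEM[0x0a,0x0f,0x15] = ab ab e5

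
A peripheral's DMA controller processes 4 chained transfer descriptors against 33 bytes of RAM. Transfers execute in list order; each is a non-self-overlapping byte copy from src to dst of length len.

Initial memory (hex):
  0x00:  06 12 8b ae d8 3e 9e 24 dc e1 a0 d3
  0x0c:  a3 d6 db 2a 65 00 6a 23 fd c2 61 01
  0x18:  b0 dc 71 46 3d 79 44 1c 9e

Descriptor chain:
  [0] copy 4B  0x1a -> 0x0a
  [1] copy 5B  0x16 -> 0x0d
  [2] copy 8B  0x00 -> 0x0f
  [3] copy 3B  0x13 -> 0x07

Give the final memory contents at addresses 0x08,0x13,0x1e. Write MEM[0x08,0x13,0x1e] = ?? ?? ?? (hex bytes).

[0] 0x1a->0x0a len=4 : 71 46 3d 79
[1] 0x16->0x0d len=5 : 61 01 b0 dc 71
[2] 0x00->0x0f len=8 : 06 12 8b ae d8 3e 9e 24
[3] 0x13->0x07 len=3 : d8 3e 9e
query mem[0x08]=0x3e, mem[0x13]=0xd8, mem[0x1e]=0x44

MEM[0x08,0x13,0x1e] = 3e d8 44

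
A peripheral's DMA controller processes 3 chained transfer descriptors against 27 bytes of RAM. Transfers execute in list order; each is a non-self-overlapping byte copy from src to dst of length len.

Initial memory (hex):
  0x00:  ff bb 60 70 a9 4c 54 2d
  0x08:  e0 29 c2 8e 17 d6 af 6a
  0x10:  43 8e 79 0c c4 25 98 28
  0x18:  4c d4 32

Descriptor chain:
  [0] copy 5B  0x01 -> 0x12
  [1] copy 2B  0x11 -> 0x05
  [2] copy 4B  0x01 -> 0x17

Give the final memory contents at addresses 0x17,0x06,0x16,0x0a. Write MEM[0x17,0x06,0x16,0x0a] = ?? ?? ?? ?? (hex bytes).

MEM[0x17,0x06,0x16,0x0a] = bb bb 4c c2

  after D0: wrote 5B at 0x12 = bb6070a94c
  after D1: wrote 2B at 0x05 = 8ebb
  after D2: wrote 4B at 0x17 = bb6070a9
query mem[0x17]=0xbb, mem[0x06]=0xbb, mem[0x16]=0x4c, mem[0x0a]=0xc2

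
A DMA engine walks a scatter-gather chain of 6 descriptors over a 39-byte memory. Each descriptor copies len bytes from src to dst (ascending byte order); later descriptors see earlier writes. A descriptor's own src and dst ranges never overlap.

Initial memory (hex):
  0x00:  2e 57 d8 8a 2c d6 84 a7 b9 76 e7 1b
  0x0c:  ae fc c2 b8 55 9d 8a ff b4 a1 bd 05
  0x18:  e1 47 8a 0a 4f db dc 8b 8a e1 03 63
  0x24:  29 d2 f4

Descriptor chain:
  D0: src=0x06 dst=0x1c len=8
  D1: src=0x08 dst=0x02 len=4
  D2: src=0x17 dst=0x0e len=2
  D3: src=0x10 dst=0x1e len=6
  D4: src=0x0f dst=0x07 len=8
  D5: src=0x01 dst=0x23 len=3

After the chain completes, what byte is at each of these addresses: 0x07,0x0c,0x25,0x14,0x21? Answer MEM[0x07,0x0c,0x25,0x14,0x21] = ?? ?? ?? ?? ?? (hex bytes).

#0 dst[0x1c+8] := {0x84,0xa7,0xb9,0x76,0xe7,0x1b,0xae,0xfc}
#1 dst[0x02+4] := {0xb9,0x76,0xe7,0x1b}
#2 dst[0x0e+2] := {0x05,0xe1}
#3 dst[0x1e+6] := {0x55,0x9d,0x8a,0xff,0xb4,0xa1}
#4 dst[0x07+8] := {0xe1,0x55,0x9d,0x8a,0xff,0xb4,0xa1,0xbd}
#5 dst[0x23+3] := {0x57,0xb9,0x76}
query mem[0x07]=0xe1, mem[0x0c]=0xb4, mem[0x25]=0x76, mem[0x14]=0xb4, mem[0x21]=0xff

MEM[0x07,0x0c,0x25,0x14,0x21] = e1 b4 76 b4 ff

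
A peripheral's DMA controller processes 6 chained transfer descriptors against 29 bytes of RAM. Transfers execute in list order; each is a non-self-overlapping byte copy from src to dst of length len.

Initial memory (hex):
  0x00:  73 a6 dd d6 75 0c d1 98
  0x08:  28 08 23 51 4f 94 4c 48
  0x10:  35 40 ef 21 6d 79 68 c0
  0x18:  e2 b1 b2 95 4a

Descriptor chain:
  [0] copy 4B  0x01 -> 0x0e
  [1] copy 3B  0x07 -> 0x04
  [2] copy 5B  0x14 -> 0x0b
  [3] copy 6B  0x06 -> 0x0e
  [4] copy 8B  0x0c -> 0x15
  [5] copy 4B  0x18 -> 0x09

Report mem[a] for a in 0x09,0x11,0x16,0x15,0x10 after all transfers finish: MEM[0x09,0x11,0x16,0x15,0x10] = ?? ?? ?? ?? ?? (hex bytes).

#0 dst[0x0e+4] := {0xa6,0xdd,0xd6,0x75}
#1 dst[0x04+3] := {0x98,0x28,0x08}
#2 dst[0x0b+5] := {0x6d,0x79,0x68,0xc0,0xe2}
#3 dst[0x0e+6] := {0x08,0x98,0x28,0x08,0x23,0x6d}
#4 dst[0x15+8] := {0x79,0x68,0x08,0x98,0x28,0x08,0x23,0x6d}
#5 dst[0x09+4] := {0x98,0x28,0x08,0x23}
query mem[0x09]=0x98, mem[0x11]=0x08, mem[0x16]=0x68, mem[0x15]=0x79, mem[0x10]=0x28

MEM[0x09,0x11,0x16,0x15,0x10] = 98 08 68 79 28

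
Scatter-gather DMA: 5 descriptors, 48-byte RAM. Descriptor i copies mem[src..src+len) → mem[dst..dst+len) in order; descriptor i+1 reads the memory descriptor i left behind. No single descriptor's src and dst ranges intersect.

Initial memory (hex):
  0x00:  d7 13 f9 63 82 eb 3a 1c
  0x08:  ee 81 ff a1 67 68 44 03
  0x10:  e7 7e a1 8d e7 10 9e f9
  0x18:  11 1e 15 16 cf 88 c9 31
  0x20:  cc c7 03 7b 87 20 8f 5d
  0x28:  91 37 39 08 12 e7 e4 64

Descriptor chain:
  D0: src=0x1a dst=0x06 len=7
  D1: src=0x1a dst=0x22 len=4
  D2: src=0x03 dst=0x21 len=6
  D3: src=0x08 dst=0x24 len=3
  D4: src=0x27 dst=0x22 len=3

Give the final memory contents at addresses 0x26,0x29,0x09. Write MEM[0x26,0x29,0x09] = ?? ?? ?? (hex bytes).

  after D0: wrote 7B at 0x06 = 1516cf88c931cc
  after D1: wrote 4B at 0x22 = 1516cf88
  after D2: wrote 6B at 0x21 = 6382eb1516cf
  after D3: wrote 3B at 0x24 = cf88c9
  after D4: wrote 3B at 0x22 = 5d9137
query mem[0x26]=0xc9, mem[0x29]=0x37, mem[0x09]=0x88

MEM[0x26,0x29,0x09] = c9 37 88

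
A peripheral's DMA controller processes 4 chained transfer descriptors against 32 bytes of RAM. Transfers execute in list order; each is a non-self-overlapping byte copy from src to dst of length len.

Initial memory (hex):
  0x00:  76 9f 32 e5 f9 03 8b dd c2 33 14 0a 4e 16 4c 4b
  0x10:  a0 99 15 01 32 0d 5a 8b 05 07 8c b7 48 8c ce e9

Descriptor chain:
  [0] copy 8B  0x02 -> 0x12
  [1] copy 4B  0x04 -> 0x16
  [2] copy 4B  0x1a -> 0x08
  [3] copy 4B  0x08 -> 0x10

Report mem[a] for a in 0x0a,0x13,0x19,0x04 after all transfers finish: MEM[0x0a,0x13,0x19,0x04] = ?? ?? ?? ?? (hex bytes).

MEM[0x0a,0x13,0x19,0x04] = 48 8c dd f9

#0 dst[0x12+8] := {0x32,0xe5,0xf9,0x03,0x8b,0xdd,0xc2,0x33}
#1 dst[0x16+4] := {0xf9,0x03,0x8b,0xdd}
#2 dst[0x08+4] := {0x8c,0xb7,0x48,0x8c}
#3 dst[0x10+4] := {0x8c,0xb7,0x48,0x8c}
query mem[0x0a]=0x48, mem[0x13]=0x8c, mem[0x19]=0xdd, mem[0x04]=0xf9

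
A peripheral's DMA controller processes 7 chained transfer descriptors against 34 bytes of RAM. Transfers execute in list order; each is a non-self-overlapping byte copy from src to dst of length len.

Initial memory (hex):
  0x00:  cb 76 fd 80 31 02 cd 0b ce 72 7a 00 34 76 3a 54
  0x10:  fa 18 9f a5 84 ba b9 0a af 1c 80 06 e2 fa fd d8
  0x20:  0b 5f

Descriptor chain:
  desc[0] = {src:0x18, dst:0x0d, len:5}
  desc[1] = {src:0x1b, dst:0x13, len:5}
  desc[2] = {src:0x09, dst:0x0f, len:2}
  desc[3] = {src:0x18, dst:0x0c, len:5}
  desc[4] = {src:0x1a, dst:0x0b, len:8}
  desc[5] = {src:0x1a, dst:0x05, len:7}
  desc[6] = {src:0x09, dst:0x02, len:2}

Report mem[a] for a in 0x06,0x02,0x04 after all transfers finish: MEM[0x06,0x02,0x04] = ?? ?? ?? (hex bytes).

D0: mem[0x0d..0x11] <- [af 1c 80 06 e2]
D1: mem[0x13..0x17] <- [06 e2 fa fd d8]
D2: mem[0x0f..0x10] <- [72 7a]
D3: mem[0x0c..0x10] <- [af 1c 80 06 e2]
D4: mem[0x0b..0x12] <- [80 06 e2 fa fd d8 0b 5f]
D5: mem[0x05..0x0b] <- [80 06 e2 fa fd d8 0b]
D6: mem[0x02..0x03] <- [fd d8]
query mem[0x06]=0x06, mem[0x02]=0xfd, mem[0x04]=0x31

MEM[0x06,0x02,0x04] = 06 fd 31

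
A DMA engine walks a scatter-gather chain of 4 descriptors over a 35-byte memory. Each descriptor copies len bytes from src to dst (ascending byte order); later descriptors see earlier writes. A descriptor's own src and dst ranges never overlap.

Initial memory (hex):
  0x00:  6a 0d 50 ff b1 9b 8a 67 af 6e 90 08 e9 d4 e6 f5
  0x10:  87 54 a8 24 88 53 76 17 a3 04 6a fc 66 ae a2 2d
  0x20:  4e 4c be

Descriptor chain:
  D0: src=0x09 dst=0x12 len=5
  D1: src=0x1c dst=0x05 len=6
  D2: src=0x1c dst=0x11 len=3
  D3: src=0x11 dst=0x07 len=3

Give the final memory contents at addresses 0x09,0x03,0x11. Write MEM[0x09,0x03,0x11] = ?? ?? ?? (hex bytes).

MEM[0x09,0x03,0x11] = a2 ff 66

  after D0: wrote 5B at 0x12 = 6e9008e9d4
  after D1: wrote 6B at 0x05 = 66aea22d4e4c
  after D2: wrote 3B at 0x11 = 66aea2
  after D3: wrote 3B at 0x07 = 66aea2
query mem[0x09]=0xa2, mem[0x03]=0xff, mem[0x11]=0x66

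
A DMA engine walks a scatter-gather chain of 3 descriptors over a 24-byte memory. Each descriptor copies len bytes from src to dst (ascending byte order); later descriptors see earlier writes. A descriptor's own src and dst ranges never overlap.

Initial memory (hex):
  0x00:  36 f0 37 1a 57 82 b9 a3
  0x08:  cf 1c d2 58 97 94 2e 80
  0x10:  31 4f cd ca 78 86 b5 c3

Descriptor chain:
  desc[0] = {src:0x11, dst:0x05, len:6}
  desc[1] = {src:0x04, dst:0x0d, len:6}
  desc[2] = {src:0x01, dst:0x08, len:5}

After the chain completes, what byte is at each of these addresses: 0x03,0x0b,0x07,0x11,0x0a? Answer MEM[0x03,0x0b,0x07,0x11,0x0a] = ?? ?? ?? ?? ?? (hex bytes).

MEM[0x03,0x0b,0x07,0x11,0x0a] = 1a 57 ca 78 1a

[0] 0x11->0x05 len=6 : 4f cd ca 78 86 b5
[1] 0x04->0x0d len=6 : 57 4f cd ca 78 86
[2] 0x01->0x08 len=5 : f0 37 1a 57 4f
query mem[0x03]=0x1a, mem[0x0b]=0x57, mem[0x07]=0xca, mem[0x11]=0x78, mem[0x0a]=0x1a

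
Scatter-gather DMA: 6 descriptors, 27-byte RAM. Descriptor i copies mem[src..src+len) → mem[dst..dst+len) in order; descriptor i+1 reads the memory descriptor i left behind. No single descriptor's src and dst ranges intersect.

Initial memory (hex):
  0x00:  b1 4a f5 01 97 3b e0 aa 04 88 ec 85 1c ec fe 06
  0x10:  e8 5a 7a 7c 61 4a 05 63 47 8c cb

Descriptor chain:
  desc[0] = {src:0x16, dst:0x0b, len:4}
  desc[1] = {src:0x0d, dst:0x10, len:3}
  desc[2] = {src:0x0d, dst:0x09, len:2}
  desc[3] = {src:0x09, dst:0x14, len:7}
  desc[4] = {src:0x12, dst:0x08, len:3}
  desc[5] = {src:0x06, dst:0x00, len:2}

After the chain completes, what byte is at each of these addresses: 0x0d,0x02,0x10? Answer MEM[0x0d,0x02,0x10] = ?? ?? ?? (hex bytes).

D0: mem[0x0b..0x0e] <- [05 63 47 8c]
D1: mem[0x10..0x12] <- [47 8c 06]
D2: mem[0x09..0x0a] <- [47 8c]
D3: mem[0x14..0x1a] <- [47 8c 05 63 47 8c 06]
D4: mem[0x08..0x0a] <- [06 7c 47]
D5: mem[0x00..0x01] <- [e0 aa]
query mem[0x0d]=0x47, mem[0x02]=0xf5, mem[0x10]=0x47

MEM[0x0d,0x02,0x10] = 47 f5 47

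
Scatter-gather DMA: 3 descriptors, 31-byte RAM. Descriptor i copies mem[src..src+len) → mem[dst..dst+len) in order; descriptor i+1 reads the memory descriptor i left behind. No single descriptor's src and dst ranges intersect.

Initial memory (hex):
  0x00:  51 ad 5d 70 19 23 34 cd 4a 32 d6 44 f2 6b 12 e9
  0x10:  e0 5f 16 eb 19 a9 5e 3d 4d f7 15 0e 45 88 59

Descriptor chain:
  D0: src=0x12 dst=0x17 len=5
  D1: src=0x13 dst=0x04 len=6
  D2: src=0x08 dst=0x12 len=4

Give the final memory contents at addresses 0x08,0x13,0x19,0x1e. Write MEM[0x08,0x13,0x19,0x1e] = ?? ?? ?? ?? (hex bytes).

MEM[0x08,0x13,0x19,0x1e] = 16 eb 19 59

D0: mem[0x17..0x1b] <- [16 eb 19 a9 5e]
D1: mem[0x04..0x09] <- [eb 19 a9 5e 16 eb]
D2: mem[0x12..0x15] <- [16 eb d6 44]
query mem[0x08]=0x16, mem[0x13]=0xeb, mem[0x19]=0x19, mem[0x1e]=0x59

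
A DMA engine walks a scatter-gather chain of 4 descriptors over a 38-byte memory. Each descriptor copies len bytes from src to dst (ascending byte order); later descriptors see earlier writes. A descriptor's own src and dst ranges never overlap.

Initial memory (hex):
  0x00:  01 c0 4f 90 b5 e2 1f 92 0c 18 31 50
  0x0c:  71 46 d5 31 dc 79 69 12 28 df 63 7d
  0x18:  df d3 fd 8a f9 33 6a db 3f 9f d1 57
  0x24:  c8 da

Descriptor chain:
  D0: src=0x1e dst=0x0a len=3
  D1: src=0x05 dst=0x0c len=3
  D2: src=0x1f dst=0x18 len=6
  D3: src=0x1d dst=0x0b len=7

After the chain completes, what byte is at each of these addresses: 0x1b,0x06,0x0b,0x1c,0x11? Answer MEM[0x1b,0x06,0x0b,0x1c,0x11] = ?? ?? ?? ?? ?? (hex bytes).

D0: mem[0x0a..0x0c] <- [6a db 3f]
D1: mem[0x0c..0x0e] <- [e2 1f 92]
D2: mem[0x18..0x1d] <- [db 3f 9f d1 57 c8]
D3: mem[0x0b..0x11] <- [c8 6a db 3f 9f d1 57]
query mem[0x1b]=0xd1, mem[0x06]=0x1f, mem[0x0b]=0xc8, mem[0x1c]=0x57, mem[0x11]=0x57

MEM[0x1b,0x06,0x0b,0x1c,0x11] = d1 1f c8 57 57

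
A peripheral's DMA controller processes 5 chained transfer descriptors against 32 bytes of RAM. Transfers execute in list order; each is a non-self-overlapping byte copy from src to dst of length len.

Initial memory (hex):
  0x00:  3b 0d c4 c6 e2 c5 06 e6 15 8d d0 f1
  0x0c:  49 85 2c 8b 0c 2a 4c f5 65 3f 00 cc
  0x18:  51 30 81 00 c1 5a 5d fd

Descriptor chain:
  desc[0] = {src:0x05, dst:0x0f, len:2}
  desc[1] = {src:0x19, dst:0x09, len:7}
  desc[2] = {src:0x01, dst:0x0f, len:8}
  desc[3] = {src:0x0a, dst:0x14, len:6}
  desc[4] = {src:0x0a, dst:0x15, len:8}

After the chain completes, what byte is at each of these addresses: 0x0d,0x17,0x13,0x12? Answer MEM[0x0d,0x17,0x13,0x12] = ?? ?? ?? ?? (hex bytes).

  after D0: wrote 2B at 0x0f = c506
  after D1: wrote 7B at 0x09 = 308100c15a5dfd
  after D2: wrote 8B at 0x0f = 0dc4c6e2c506e615
  after D3: wrote 6B at 0x14 = 8100c15a5d0d
  after D4: wrote 8B at 0x15 = 8100c15a5d0dc4c6
query mem[0x0d]=0x5a, mem[0x17]=0xc1, mem[0x13]=0xc5, mem[0x12]=0xe2

MEM[0x0d,0x17,0x13,0x12] = 5a c1 c5 e2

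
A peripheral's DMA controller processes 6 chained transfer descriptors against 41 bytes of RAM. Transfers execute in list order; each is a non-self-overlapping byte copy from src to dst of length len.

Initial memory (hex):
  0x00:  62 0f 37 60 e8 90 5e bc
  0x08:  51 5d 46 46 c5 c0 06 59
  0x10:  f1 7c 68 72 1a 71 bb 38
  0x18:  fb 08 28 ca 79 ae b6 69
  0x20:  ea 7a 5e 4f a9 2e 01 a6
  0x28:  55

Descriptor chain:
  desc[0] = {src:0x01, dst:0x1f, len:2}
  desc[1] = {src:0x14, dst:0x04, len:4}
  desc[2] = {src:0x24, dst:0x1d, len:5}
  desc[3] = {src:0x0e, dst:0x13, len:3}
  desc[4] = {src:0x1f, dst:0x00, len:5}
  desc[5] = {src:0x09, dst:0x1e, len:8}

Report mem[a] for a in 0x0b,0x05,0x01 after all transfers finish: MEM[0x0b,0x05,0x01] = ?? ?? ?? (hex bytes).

MEM[0x0b,0x05,0x01] = 46 71 a6

#0 dst[0x1f+2] := {0x0f,0x37}
#1 dst[0x04+4] := {0x1a,0x71,0xbb,0x38}
#2 dst[0x1d+5] := {0xa9,0x2e,0x01,0xa6,0x55}
#3 dst[0x13+3] := {0x06,0x59,0xf1}
#4 dst[0x00+5] := {0x01,0xa6,0x55,0x5e,0x4f}
#5 dst[0x1e+8] := {0x5d,0x46,0x46,0xc5,0xc0,0x06,0x59,0xf1}
query mem[0x0b]=0x46, mem[0x05]=0x71, mem[0x01]=0xa6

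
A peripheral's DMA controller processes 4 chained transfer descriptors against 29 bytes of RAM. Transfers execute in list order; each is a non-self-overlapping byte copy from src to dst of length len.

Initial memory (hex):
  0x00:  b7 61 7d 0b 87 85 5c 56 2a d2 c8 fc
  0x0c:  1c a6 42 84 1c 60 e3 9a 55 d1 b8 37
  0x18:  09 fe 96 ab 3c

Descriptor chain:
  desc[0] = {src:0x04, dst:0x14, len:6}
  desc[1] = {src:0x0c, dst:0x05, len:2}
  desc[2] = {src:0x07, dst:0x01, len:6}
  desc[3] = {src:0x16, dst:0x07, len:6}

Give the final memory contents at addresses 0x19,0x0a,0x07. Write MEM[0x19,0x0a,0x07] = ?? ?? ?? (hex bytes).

D0: mem[0x14..0x19] <- [87 85 5c 56 2a d2]
D1: mem[0x05..0x06] <- [1c a6]
D2: mem[0x01..0x06] <- [56 2a d2 c8 fc 1c]
D3: mem[0x07..0x0c] <- [5c 56 2a d2 96 ab]
query mem[0x19]=0xd2, mem[0x0a]=0xd2, mem[0x07]=0x5c

MEM[0x19,0x0a,0x07] = d2 d2 5c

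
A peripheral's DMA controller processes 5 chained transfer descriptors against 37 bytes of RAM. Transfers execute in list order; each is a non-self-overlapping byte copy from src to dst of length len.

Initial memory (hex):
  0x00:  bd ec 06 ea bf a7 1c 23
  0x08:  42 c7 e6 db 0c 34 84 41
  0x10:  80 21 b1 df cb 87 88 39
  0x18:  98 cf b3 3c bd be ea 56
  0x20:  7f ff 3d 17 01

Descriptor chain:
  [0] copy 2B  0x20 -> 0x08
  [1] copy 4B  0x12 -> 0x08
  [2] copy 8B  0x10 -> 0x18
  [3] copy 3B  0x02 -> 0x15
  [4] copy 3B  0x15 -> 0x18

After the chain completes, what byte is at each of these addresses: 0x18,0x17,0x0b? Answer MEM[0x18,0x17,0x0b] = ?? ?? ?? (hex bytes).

MEM[0x18,0x17,0x0b] = 06 bf 87

[0] 0x20->0x08 len=2 : 7f ff
[1] 0x12->0x08 len=4 : b1 df cb 87
[2] 0x10->0x18 len=8 : 80 21 b1 df cb 87 88 39
[3] 0x02->0x15 len=3 : 06 ea bf
[4] 0x15->0x18 len=3 : 06 ea bf
query mem[0x18]=0x06, mem[0x17]=0xbf, mem[0x0b]=0x87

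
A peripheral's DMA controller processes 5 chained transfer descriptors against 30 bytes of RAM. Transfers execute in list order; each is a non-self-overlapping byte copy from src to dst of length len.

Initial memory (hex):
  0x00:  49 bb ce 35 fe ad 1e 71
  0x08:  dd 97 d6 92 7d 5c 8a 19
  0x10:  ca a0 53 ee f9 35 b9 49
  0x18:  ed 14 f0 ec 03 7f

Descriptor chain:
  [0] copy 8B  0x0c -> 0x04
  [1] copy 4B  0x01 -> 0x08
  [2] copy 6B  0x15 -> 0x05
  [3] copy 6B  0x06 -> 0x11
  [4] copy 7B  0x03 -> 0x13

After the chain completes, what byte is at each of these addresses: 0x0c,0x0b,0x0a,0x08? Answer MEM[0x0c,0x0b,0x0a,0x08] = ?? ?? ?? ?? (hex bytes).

#0 dst[0x04+8] := {0x7d,0x5c,0x8a,0x19,0xca,0xa0,0x53,0xee}
#1 dst[0x08+4] := {0xbb,0xce,0x35,0x7d}
#2 dst[0x05+6] := {0x35,0xb9,0x49,0xed,0x14,0xf0}
#3 dst[0x11+6] := {0xb9,0x49,0xed,0x14,0xf0,0x7d}
#4 dst[0x13+7] := {0x35,0x7d,0x35,0xb9,0x49,0xed,0x14}
query mem[0x0c]=0x7d, mem[0x0b]=0x7d, mem[0x0a]=0xf0, mem[0x08]=0xed

MEM[0x0c,0x0b,0x0a,0x08] = 7d 7d f0 ed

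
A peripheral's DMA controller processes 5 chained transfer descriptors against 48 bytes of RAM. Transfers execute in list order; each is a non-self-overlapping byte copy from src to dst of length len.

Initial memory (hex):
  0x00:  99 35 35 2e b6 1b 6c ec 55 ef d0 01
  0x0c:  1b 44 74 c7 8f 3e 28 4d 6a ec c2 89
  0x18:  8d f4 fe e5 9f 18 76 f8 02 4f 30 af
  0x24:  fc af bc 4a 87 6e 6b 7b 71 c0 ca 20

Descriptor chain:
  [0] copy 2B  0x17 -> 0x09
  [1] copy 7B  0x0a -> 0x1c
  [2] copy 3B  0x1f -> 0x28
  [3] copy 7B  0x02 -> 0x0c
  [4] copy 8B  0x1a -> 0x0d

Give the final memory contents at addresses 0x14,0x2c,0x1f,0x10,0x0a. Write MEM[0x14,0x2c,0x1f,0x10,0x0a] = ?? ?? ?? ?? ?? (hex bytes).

#0 dst[0x09+2] := {0x89,0x8d}
#1 dst[0x1c+7] := {0x8d,0x01,0x1b,0x44,0x74,0xc7,0x8f}
#2 dst[0x28+3] := {0x44,0x74,0xc7}
#3 dst[0x0c+7] := {0x35,0x2e,0xb6,0x1b,0x6c,0xec,0x55}
#4 dst[0x0d+8] := {0xfe,0xe5,0x8d,0x01,0x1b,0x44,0x74,0xc7}
query mem[0x14]=0xc7, mem[0x2c]=0x71, mem[0x1f]=0x44, mem[0x10]=0x01, mem[0x0a]=0x8d

MEM[0x14,0x2c,0x1f,0x10,0x0a] = c7 71 44 01 8d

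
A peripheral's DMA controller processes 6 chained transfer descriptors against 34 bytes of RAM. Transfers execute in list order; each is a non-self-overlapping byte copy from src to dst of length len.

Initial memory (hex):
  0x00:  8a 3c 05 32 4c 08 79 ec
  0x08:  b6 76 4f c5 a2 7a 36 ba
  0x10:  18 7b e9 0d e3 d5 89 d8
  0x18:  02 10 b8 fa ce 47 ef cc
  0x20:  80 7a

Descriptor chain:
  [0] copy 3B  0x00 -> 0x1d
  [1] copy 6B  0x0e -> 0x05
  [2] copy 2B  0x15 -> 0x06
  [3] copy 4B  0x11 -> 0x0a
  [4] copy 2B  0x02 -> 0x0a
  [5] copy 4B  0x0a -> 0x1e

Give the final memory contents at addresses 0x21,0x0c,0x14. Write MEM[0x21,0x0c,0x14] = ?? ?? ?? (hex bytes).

[0] 0x00->0x1d len=3 : 8a 3c 05
[1] 0x0e->0x05 len=6 : 36 ba 18 7b e9 0d
[2] 0x15->0x06 len=2 : d5 89
[3] 0x11->0x0a len=4 : 7b e9 0d e3
[4] 0x02->0x0a len=2 : 05 32
[5] 0x0a->0x1e len=4 : 05 32 0d e3
query mem[0x21]=0xe3, mem[0x0c]=0x0d, mem[0x14]=0xe3

MEM[0x21,0x0c,0x14] = e3 0d e3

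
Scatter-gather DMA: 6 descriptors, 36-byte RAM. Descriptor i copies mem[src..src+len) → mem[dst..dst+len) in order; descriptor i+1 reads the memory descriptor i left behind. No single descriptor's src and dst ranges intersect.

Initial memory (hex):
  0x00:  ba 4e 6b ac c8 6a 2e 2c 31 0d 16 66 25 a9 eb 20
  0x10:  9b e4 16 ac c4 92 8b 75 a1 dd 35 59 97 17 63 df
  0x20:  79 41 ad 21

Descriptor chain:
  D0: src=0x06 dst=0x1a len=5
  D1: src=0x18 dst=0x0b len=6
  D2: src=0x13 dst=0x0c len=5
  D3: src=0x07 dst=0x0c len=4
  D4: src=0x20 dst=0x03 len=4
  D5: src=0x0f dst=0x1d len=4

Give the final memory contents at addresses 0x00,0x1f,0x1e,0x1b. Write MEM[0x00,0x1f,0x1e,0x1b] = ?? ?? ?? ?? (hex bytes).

MEM[0x00,0x1f,0x1e,0x1b] = ba e4 75 2c

  after D0: wrote 5B at 0x1a = 2e2c310d16
  after D1: wrote 6B at 0x0b = a1dd2e2c310d
  after D2: wrote 5B at 0x0c = acc4928b75
  after D3: wrote 4B at 0x0c = 2c310d16
  after D4: wrote 4B at 0x03 = 7941ad21
  after D5: wrote 4B at 0x1d = 1675e416
query mem[0x00]=0xba, mem[0x1f]=0xe4, mem[0x1e]=0x75, mem[0x1b]=0x2c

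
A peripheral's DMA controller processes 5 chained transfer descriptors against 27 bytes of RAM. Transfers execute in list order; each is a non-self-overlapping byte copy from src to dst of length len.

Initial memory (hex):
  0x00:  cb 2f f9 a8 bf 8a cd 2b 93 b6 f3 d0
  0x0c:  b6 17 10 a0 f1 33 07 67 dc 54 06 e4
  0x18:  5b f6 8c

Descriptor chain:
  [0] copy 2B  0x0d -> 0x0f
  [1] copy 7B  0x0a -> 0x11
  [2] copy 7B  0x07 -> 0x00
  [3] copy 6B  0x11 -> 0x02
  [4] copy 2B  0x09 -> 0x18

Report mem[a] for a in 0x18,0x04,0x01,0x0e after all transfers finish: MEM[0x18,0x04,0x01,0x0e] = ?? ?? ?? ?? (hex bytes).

MEM[0x18,0x04,0x01,0x0e] = b6 b6 93 10

D0: mem[0x0f..0x10] <- [17 10]
D1: mem[0x11..0x17] <- [f3 d0 b6 17 10 17 10]
D2: mem[0x00..0x06] <- [2b 93 b6 f3 d0 b6 17]
D3: mem[0x02..0x07] <- [f3 d0 b6 17 10 17]
D4: mem[0x18..0x19] <- [b6 f3]
query mem[0x18]=0xb6, mem[0x04]=0xb6, mem[0x01]=0x93, mem[0x0e]=0x10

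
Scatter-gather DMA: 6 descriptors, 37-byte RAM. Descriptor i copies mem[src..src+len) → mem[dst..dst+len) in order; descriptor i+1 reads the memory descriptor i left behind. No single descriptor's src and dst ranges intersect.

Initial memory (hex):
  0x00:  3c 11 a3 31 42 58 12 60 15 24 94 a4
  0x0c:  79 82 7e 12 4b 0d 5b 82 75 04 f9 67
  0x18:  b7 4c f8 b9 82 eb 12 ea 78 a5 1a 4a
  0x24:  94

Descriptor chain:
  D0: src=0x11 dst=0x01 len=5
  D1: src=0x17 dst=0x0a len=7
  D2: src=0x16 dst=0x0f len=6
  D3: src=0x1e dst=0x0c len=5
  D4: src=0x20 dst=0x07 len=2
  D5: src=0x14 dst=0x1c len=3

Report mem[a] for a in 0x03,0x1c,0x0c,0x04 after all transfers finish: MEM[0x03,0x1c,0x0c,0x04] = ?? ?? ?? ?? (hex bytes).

[0] 0x11->0x01 len=5 : 0d 5b 82 75 04
[1] 0x17->0x0a len=7 : 67 b7 4c f8 b9 82 eb
[2] 0x16->0x0f len=6 : f9 67 b7 4c f8 b9
[3] 0x1e->0x0c len=5 : 12 ea 78 a5 1a
[4] 0x20->0x07 len=2 : 78 a5
[5] 0x14->0x1c len=3 : b9 04 f9
query mem[0x03]=0x82, mem[0x1c]=0xb9, mem[0x0c]=0x12, mem[0x04]=0x75

MEM[0x03,0x1c,0x0c,0x04] = 82 b9 12 75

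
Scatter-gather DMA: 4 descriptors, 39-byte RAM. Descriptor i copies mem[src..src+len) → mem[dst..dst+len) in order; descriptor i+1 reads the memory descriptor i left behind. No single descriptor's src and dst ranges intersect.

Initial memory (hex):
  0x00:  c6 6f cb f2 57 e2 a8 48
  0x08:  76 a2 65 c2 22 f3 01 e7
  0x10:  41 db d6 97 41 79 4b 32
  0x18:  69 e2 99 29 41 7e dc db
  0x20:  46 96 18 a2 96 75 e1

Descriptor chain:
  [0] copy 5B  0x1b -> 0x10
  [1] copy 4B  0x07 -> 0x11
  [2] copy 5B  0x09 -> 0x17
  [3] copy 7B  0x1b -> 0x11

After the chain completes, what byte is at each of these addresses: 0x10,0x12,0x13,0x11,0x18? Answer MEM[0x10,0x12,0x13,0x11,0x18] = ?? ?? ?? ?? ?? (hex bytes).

MEM[0x10,0x12,0x13,0x11,0x18] = 29 41 7e f3 65

#0 dst[0x10+5] := {0x29,0x41,0x7e,0xdc,0xdb}
#1 dst[0x11+4] := {0x48,0x76,0xa2,0x65}
#2 dst[0x17+5] := {0xa2,0x65,0xc2,0x22,0xf3}
#3 dst[0x11+7] := {0xf3,0x41,0x7e,0xdc,0xdb,0x46,0x96}
query mem[0x10]=0x29, mem[0x12]=0x41, mem[0x13]=0x7e, mem[0x11]=0xf3, mem[0x18]=0x65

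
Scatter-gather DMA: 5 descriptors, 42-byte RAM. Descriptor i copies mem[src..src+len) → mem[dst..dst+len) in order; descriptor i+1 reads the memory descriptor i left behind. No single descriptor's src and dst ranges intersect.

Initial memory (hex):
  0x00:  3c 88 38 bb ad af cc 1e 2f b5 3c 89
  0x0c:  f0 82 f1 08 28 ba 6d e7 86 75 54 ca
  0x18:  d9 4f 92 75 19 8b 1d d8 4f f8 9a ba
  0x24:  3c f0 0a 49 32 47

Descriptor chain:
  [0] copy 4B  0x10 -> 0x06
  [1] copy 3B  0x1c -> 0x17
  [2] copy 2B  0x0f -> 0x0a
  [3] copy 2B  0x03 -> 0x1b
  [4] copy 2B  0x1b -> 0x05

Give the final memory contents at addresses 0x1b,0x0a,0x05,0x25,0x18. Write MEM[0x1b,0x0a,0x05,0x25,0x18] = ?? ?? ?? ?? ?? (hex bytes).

MEM[0x1b,0x0a,0x05,0x25,0x18] = bb 08 bb f0 8b

  after D0: wrote 4B at 0x06 = 28ba6de7
  after D1: wrote 3B at 0x17 = 198b1d
  after D2: wrote 2B at 0x0a = 0828
  after D3: wrote 2B at 0x1b = bbad
  after D4: wrote 2B at 0x05 = bbad
query mem[0x1b]=0xbb, mem[0x0a]=0x08, mem[0x05]=0xbb, mem[0x25]=0xf0, mem[0x18]=0x8b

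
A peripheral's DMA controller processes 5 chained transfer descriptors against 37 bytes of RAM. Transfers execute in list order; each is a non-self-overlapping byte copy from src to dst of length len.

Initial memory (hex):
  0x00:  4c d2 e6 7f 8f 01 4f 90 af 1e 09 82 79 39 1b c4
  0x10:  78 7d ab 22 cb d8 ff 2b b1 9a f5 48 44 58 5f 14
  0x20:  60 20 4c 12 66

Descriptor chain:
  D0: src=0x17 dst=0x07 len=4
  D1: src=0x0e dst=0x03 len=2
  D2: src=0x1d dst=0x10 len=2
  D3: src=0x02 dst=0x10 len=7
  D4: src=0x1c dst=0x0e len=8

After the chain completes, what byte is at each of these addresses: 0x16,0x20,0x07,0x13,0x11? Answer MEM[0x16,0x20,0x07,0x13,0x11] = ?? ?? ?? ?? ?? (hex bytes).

MEM[0x16,0x20,0x07,0x13,0x11] = b1 60 2b 20 14

[0] 0x17->0x07 len=4 : 2b b1 9a f5
[1] 0x0e->0x03 len=2 : 1b c4
[2] 0x1d->0x10 len=2 : 58 5f
[3] 0x02->0x10 len=7 : e6 1b c4 01 4f 2b b1
[4] 0x1c->0x0e len=8 : 44 58 5f 14 60 20 4c 12
query mem[0x16]=0xb1, mem[0x20]=0x60, mem[0x07]=0x2b, mem[0x13]=0x20, mem[0x11]=0x14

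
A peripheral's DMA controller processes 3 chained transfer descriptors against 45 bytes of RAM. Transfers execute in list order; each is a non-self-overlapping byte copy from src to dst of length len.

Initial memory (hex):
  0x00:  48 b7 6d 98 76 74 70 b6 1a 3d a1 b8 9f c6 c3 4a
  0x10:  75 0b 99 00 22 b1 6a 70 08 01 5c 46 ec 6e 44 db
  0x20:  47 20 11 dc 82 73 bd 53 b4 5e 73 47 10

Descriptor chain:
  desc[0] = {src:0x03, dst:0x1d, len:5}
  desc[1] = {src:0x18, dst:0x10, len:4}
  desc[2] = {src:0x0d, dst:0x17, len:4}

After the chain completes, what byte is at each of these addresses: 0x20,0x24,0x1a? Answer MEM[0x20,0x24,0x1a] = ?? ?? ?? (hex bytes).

MEM[0x20,0x24,0x1a] = 70 82 08

[0] 0x03->0x1d len=5 : 98 76 74 70 b6
[1] 0x18->0x10 len=4 : 08 01 5c 46
[2] 0x0d->0x17 len=4 : c6 c3 4a 08
query mem[0x20]=0x70, mem[0x24]=0x82, mem[0x1a]=0x08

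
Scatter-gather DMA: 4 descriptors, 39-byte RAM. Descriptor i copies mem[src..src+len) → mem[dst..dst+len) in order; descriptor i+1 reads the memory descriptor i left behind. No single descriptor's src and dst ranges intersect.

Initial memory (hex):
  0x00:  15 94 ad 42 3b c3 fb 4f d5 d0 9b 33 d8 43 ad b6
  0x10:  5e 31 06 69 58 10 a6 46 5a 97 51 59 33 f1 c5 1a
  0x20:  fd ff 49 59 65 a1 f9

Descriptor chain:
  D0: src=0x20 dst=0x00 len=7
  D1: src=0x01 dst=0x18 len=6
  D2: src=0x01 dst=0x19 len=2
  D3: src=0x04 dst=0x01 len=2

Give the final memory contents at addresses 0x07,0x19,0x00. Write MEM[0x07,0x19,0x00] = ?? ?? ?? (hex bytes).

MEM[0x07,0x19,0x00] = 4f ff fd

D0: mem[0x00..0x06] <- [fd ff 49 59 65 a1 f9]
D1: mem[0x18..0x1d] <- [ff 49 59 65 a1 f9]
D2: mem[0x19..0x1a] <- [ff 49]
D3: mem[0x01..0x02] <- [65 a1]
query mem[0x07]=0x4f, mem[0x19]=0xff, mem[0x00]=0xfd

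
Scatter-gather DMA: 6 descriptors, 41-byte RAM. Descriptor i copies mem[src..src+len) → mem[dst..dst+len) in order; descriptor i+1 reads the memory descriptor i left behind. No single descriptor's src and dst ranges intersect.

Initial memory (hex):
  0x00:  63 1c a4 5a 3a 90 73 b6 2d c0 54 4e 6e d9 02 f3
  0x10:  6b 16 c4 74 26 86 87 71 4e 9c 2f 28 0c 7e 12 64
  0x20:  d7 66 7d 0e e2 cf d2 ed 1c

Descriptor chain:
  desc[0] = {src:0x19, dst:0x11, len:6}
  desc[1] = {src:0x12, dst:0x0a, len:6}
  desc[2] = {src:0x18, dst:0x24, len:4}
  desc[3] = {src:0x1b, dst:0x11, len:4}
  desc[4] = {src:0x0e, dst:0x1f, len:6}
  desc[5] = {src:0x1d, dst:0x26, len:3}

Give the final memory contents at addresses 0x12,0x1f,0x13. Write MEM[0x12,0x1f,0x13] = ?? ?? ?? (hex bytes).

MEM[0x12,0x1f,0x13] = 0c 12 7e

D0: mem[0x11..0x16] <- [9c 2f 28 0c 7e 12]
D1: mem[0x0a..0x0f] <- [2f 28 0c 7e 12 71]
D2: mem[0x24..0x27] <- [4e 9c 2f 28]
D3: mem[0x11..0x14] <- [28 0c 7e 12]
D4: mem[0x1f..0x24] <- [12 71 6b 28 0c 7e]
D5: mem[0x26..0x28] <- [7e 12 12]
query mem[0x12]=0x0c, mem[0x1f]=0x12, mem[0x13]=0x7e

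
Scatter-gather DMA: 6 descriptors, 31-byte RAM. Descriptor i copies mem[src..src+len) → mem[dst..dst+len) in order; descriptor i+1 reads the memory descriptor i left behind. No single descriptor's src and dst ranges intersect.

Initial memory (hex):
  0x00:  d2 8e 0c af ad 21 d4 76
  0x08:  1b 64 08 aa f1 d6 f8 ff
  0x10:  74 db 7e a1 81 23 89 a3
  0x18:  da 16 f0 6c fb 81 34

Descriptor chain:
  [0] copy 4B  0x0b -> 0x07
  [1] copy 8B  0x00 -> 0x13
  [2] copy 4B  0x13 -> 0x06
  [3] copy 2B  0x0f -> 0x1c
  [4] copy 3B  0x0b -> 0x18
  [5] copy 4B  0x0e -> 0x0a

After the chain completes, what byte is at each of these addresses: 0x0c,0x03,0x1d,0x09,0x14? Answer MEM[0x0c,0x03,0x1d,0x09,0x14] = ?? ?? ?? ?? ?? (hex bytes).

MEM[0x0c,0x03,0x1d,0x09,0x14] = 74 af 74 af 8e

D0: mem[0x07..0x0a] <- [aa f1 d6 f8]
D1: mem[0x13..0x1a] <- [d2 8e 0c af ad 21 d4 aa]
D2: mem[0x06..0x09] <- [d2 8e 0c af]
D3: mem[0x1c..0x1d] <- [ff 74]
D4: mem[0x18..0x1a] <- [aa f1 d6]
D5: mem[0x0a..0x0d] <- [f8 ff 74 db]
query mem[0x0c]=0x74, mem[0x03]=0xaf, mem[0x1d]=0x74, mem[0x09]=0xaf, mem[0x14]=0x8e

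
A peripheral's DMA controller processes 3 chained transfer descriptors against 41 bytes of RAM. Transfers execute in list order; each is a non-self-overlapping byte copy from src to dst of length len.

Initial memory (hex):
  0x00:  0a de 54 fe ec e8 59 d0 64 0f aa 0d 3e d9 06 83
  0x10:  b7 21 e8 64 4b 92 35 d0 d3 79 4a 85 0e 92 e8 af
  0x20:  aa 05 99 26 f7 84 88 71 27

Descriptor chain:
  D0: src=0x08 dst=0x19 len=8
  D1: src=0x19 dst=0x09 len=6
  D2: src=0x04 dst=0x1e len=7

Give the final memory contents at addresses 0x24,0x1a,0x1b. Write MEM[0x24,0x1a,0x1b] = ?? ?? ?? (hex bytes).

#0 dst[0x19+8] := {0x64,0x0f,0xaa,0x0d,0x3e,0xd9,0x06,0x83}
#1 dst[0x09+6] := {0x64,0x0f,0xaa,0x0d,0x3e,0xd9}
#2 dst[0x1e+7] := {0xec,0xe8,0x59,0xd0,0x64,0x64,0x0f}
query mem[0x24]=0x0f, mem[0x1a]=0x0f, mem[0x1b]=0xaa

MEM[0x24,0x1a,0x1b] = 0f 0f aa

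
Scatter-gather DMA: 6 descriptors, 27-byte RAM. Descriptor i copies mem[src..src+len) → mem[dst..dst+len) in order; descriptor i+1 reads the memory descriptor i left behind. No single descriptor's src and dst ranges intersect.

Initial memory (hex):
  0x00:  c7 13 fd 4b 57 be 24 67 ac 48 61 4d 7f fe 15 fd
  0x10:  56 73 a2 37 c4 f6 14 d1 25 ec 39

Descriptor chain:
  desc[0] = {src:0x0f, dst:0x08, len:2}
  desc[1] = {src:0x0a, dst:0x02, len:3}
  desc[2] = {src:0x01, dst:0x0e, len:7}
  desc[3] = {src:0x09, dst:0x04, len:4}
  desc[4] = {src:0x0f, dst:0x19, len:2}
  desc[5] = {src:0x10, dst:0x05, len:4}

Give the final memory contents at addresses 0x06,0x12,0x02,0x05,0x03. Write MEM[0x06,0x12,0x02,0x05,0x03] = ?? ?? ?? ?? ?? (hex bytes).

MEM[0x06,0x12,0x02,0x05,0x03] = 7f be 61 4d 4d

D0: mem[0x08..0x09] <- [fd 56]
D1: mem[0x02..0x04] <- [61 4d 7f]
D2: mem[0x0e..0x14] <- [13 61 4d 7f be 24 67]
D3: mem[0x04..0x07] <- [56 61 4d 7f]
D4: mem[0x19..0x1a] <- [61 4d]
D5: mem[0x05..0x08] <- [4d 7f be 24]
query mem[0x06]=0x7f, mem[0x12]=0xbe, mem[0x02]=0x61, mem[0x05]=0x4d, mem[0x03]=0x4d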